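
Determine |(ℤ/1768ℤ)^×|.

768

First factor: 1768 = 2^3 · 13 · 17.
φ(1768) = 1768 · (1 − 1/2) · (1 − 1/13) · (1 − 1/17)
       = 1768 · 192/442 = 768.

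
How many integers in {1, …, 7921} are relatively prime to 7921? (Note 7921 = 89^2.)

φ(89^2) = 89^1·(89−1) = 89·88 = 7832.

7832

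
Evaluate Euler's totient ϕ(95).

72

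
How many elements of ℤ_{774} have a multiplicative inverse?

First factor: 774 = 2 * 3^2 * 43.
φ(774) = 774 · (1 − 1/2) · (1 − 1/3) · (1 − 1/43)
       = 774 · 84/258 = 252.

252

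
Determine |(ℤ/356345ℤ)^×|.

237600

356345 = 5 · 11**2 · 19 · 31.
φ(356345) = 356345 · (1 − 1/5) · (1 − 1/11) · (1 − 1/19) · (1 − 1/31)
       = 356345 · 21600/32395 = 237600.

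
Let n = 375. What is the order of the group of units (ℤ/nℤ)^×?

200

Prime factorization: 375 = 3 · 5**3.
φ(375) = 375 · (1 − 1/3) · (1 − 1/5)
       = 375 · 8/15 = 200.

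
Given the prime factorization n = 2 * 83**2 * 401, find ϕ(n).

2722400

φ(5524978) = 5524978 · (1 − 1/2) · (1 − 1/83) · (1 − 1/401)
       = 5524978 · 32800/66566 = 2722400.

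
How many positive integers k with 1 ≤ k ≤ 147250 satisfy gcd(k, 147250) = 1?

Prime factorization: 147250 = 2 · 5^3 · 19 · 31.
φ(147250) = 147250 · (1 − 1/2) · (1 − 1/5) · (1 − 1/19) · (1 − 1/31)
       = 147250 · 2160/5890 = 54000.

54000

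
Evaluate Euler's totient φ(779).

779 = 19 · 41.
φ(779) = 779 · (1 − 1/19) · (1 − 1/41)
       = 779 · 720/779 = 720.

720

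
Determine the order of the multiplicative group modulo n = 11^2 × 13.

1320

φ(1573) = 1573 · (1 − 1/11) · (1 − 1/13)
       = 1573 · 120/143 = 1320.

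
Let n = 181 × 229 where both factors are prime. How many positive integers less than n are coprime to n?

φ(41449) = 41449 · (1 − 1/181) · (1 − 1/229)
       = 41449 · 41040/41449 = 41040.

41040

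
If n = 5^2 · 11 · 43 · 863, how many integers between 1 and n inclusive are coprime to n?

7240800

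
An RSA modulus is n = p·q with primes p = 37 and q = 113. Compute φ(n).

4032

φ(4181) = 4181 · (1 − 1/37) · (1 − 1/113)
       = 4181 · 4032/4181 = 4032.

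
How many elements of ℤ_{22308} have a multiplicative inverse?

First factor: 22308 = 2^2 × 3 × 11 × 13^2.
φ(22308) = 22308 · (1 − 1/2) · (1 − 1/3) · (1 − 1/11) · (1 − 1/13)
       = 22308 · 240/858 = 6240.

6240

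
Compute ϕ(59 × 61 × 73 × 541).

135302400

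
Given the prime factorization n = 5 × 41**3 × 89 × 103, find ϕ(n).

φ(5) = 5 − 1 = 4.
φ(41^3) = 41^2·(41−1) = 1681·40 = 67240.
φ(89) = 89 − 1 = 88.
φ(103) = 103 − 1 = 102.
Multiply: 4 · 67240 · 88 · 102 = 2414184960.

2414184960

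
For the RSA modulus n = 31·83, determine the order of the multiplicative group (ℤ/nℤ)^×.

φ(31) = 31 − 1 = 30.
φ(83) = 83 − 1 = 82.
φ(2573) = 30 × 82 = 2460.

2460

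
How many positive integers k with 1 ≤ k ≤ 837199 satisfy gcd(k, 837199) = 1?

Factor 837199: 837199 = 11^3 · 17 · 37.
φ(837199) = 837199 · (1 − 1/11) · (1 − 1/17) · (1 − 1/37)
       = 837199 · 5760/6919 = 696960.

696960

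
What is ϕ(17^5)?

1336336

φ(1419857) = 1419857 · (1 − 1/17)
       = 1419857 · 16/17 = 1336336.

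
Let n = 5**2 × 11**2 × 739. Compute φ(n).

φ(2235475) = 2235475 · (1 − 1/5) · (1 − 1/11) · (1 − 1/739)
       = 2235475 · 29520/40645 = 1623600.

1623600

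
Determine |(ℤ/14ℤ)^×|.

6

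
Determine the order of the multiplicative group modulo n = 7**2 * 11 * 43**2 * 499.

377742960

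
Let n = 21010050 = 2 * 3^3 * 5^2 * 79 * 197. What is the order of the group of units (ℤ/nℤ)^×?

5503680

φ(2) = 2 − 1 = 1.
φ(3^3) = 3^2·(3−1) = 9·2 = 18.
φ(5^2) = 5^2 − 5^1 = 25 − 5 = 20.
φ(79) = 79 − 1 = 78.
φ(197) = 197 − 1 = 196.
φ(21010050) = 1 × 18 × 20 × 78 × 196 = 5503680.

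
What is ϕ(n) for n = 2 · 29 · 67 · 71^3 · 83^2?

4438218190560

φ(2) = 2 − 1 = 1.
φ(29) = 29 − 1 = 28.
φ(67) = 67 − 1 = 66.
φ(71^3) = 71^2·(71−1) = 5041·70 = 352870.
φ(83^2) = 83^1·(83−1) = 83·82 = 6806.
Since φ is multiplicative, φ(9581511543794) = 1 · 28 · 66 · 352870 · 6806 = 4438218190560.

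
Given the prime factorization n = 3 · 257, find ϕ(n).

φ(771) = 771 · (1 − 1/3) · (1 − 1/257)
       = 771 · 512/771 = 512.

512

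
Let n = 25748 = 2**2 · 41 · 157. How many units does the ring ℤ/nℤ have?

φ(25748) = 25748 · (1 − 1/2) · (1 − 1/41) · (1 − 1/157)
       = 25748 · 6240/12874 = 12480.

12480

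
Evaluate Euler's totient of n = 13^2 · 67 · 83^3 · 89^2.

φ(13^2) = 13^1·(13−1) = 13·12 = 156.
φ(67) = 67 − 1 = 66.
φ(83^3) = 83^2·(83−1) = 6889·82 = 564898.
φ(89^2) = 89^1·(89−1) = 89·88 = 7832.
Multiply: 156 · 66 · 564898 · 7832 = 45552398576256.

45552398576256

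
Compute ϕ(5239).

4680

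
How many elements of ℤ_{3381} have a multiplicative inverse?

3381 = 3 * 7**2 * 23.
φ(3381) = 3381 · (1 − 1/3) · (1 − 1/7) · (1 − 1/23)
       = 3381 · 264/483 = 1848.

1848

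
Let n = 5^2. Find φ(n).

φ(25) = 25 · (1 − 1/5)
       = 25 · 4/5 = 20.

20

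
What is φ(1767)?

1080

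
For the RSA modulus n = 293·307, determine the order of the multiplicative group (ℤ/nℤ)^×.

89352

φ(n) = (p − 1)(q − 1) = (293−1)(307−1) = 292·306 = 89352.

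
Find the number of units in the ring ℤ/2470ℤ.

Factor 2470: 2470 = 2 × 5 × 13 × 19.
φ(2470) = 2470 · (1 − 1/2) · (1 − 1/5) · (1 − 1/13) · (1 − 1/19)
       = 2470 · 864/2470 = 864.

864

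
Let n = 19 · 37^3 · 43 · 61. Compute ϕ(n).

2235522240

φ(19) = 19 − 1 = 18.
φ(37^3) = 37^3 − 37^2 = 50653 − 1369 = 49284.
φ(43) = 43 − 1 = 42.
φ(61) = 61 − 1 = 60.
Since φ is multiplicative, φ(2524393561) = 18 · 49284 · 42 · 60 = 2235522240.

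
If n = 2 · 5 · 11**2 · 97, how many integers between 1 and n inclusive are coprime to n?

φ(117370) = 117370 · (1 − 1/2) · (1 − 1/5) · (1 − 1/11) · (1 − 1/97)
       = 117370 · 3840/10670 = 42240.

42240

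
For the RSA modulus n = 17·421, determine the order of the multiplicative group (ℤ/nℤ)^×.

φ(17) = 17 − 1 = 16.
φ(421) = 421 − 1 = 420.
Multiply: 16 · 420 = 6720.

6720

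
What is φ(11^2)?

110

φ(121) = 121 · (1 − 1/11)
       = 121 · 10/11 = 110.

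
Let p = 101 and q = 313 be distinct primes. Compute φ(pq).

φ(31613) = 31613 · (1 − 1/101) · (1 − 1/313)
       = 31613 · 31200/31613 = 31200.

31200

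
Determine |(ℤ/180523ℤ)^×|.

138240

180523 = 7 × 17 × 37 × 41.
φ(180523) = 180523 · (1 − 1/7) · (1 − 1/17) · (1 − 1/37) · (1 − 1/41)
       = 180523 · 138240/180523 = 138240.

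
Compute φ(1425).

Factor 1425: 1425 = 3 · 5**2 · 19.
φ(3) = 3 − 1 = 2.
φ(5^2) = 5^1·(5−1) = 5·4 = 20.
φ(19) = 19 − 1 = 18.
φ(1425) = 2 × 20 × 18 = 720.

720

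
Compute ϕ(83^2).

φ(83^2) = 83^1·(83−1) = 83·82 = 6806.

6806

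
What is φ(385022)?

166320

Prime factorization: 385022 = 2 · 11**2 · 37 · 43.
φ(2) = 2 − 1 = 1.
φ(11^2) = 11^2 − 11^1 = 121 − 11 = 110.
φ(37) = 37 − 1 = 36.
φ(43) = 43 − 1 = 42.
Since φ is multiplicative, φ(385022) = 1 · 110 · 36 · 42 = 166320.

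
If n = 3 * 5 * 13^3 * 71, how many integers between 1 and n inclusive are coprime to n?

1135680

φ(2339805) = 2339805 · (1 − 1/3) · (1 − 1/5) · (1 − 1/13) · (1 − 1/71)
       = 2339805 · 6720/13845 = 1135680.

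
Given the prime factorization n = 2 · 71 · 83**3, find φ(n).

φ(2) = 2 − 1 = 1.
φ(71) = 71 − 1 = 70.
φ(83^3) = 83^2·(83−1) = 6889·82 = 564898.
Multiply: 1 · 70 · 564898 = 39542860.

39542860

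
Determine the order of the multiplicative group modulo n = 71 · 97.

φ(6887) = 6887 · (1 − 1/71) · (1 − 1/97)
       = 6887 · 6720/6887 = 6720.

6720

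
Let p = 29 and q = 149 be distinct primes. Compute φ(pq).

4144

φ(29) = 29 − 1 = 28.
φ(149) = 149 − 1 = 148.
φ(4321) = 28 × 148 = 4144.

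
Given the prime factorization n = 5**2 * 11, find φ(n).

φ(275) = 275 · (1 − 1/5) · (1 − 1/11)
       = 275 · 40/55 = 200.

200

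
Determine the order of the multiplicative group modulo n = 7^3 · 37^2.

391608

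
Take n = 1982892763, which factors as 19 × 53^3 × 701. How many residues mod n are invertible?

1840456800

φ(1982892763) = 1982892763 · (1 − 1/19) · (1 − 1/53) · (1 − 1/701)
       = 1982892763 · 655200/705907 = 1840456800.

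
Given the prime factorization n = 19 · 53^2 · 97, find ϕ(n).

4762368

φ(5176987) = 5176987 · (1 − 1/19) · (1 − 1/53) · (1 − 1/97)
       = 5176987 · 89856/97679 = 4762368.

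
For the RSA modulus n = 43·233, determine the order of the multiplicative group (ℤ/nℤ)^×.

φ(43) = 43 − 1 = 42.
φ(233) = 233 − 1 = 232.
φ(10019) = 42 × 232 = 9744.

9744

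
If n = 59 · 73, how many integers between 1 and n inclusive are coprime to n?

φ(4307) = 4307 · (1 − 1/59) · (1 − 1/73)
       = 4307 · 4176/4307 = 4176.

4176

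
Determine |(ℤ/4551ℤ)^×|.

2880

4551 = 3 · 37 · 41.
φ(4551) = 4551 · (1 − 1/3) · (1 − 1/37) · (1 − 1/41)
       = 4551 · 2880/4551 = 2880.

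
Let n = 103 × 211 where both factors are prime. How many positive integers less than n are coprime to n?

21420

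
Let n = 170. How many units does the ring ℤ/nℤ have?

64

Prime factorization: 170 = 2 · 5 · 17.
φ(2) = 2 − 1 = 1.
φ(5) = 5 − 1 = 4.
φ(17) = 17 − 1 = 16.
Multiply: 1 · 4 · 16 = 64.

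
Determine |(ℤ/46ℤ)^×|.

Prime factorization: 46 = 2 × 23.
φ(2) = 2 − 1 = 1.
φ(23) = 23 − 1 = 22.
Multiply: 1 · 22 = 22.

22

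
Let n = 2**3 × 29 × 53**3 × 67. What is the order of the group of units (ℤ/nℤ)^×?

1079734656

φ(2314144088) = 2314144088 · (1 − 1/2) · (1 − 1/29) · (1 − 1/53) · (1 − 1/67)
       = 2314144088 · 96096/205958 = 1079734656.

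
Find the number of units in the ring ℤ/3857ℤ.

3024

First factor: 3857 = 7 · 19 · 29.
φ(7) = 7 − 1 = 6.
φ(19) = 19 − 1 = 18.
φ(29) = 29 − 1 = 28.
Multiply: 6 · 18 · 28 = 3024.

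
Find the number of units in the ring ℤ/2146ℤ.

2146 = 2 · 29 · 37.
φ(2146) = 2146 · (1 − 1/2) · (1 − 1/29) · (1 − 1/37)
       = 2146 · 1008/2146 = 1008.

1008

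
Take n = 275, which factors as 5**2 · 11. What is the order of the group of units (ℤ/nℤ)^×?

φ(275) = 275 · (1 − 1/5) · (1 − 1/11)
       = 275 · 40/55 = 200.

200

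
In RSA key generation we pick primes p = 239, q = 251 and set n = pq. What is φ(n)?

φ(pq) = (p−1)(q−1) = 238 · 250 = 59500.

59500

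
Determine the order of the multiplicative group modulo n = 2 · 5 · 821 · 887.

φ(2) = 2 − 1 = 1.
φ(5) = 5 − 1 = 4.
φ(821) = 821 − 1 = 820.
φ(887) = 887 − 1 = 886.
Multiply: 1 · 4 · 820 · 886 = 2906080.

2906080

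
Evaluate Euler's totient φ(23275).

Prime factorization: 23275 = 5**2 · 7**2 · 19.
φ(5^2) = 5^2 − 5^1 = 25 − 5 = 20.
φ(7^2) = 7^1·(7−1) = 7·6 = 42.
φ(19) = 19 − 1 = 18.
Multiply: 20 · 42 · 18 = 15120.

15120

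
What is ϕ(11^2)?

φ(121) = 121 · (1 − 1/11)
       = 121 · 10/11 = 110.

110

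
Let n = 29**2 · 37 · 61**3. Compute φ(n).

6526336320

φ(7062967777) = 7062967777 · (1 − 1/29) · (1 − 1/37) · (1 − 1/61)
       = 7062967777 · 60480/65453 = 6526336320.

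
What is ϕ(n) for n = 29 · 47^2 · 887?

φ(56822107) = 56822107 · (1 − 1/29) · (1 − 1/47) · (1 − 1/887)
       = 56822107 · 1141168/1208981 = 53634896.

53634896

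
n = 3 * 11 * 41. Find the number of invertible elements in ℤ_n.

φ(3) = 3 − 1 = 2.
φ(11) = 11 − 1 = 10.
φ(41) = 41 − 1 = 40.
Since φ is multiplicative, φ(1353) = 2 · 10 · 40 = 800.

800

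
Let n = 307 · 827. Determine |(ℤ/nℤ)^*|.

252756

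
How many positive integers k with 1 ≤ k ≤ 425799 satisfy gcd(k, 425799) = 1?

425799 = 3^2 · 11^2 · 17 · 23.
φ(425799) = 425799 · (1 − 1/3) · (1 − 1/11) · (1 − 1/17) · (1 − 1/23)
       = 425799 · 7040/12903 = 232320.

232320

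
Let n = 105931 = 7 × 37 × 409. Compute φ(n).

88128

φ(7) = 7 − 1 = 6.
φ(37) = 37 − 1 = 36.
φ(409) = 409 − 1 = 408.
Since φ is multiplicative, φ(105931) = 6 · 36 · 408 = 88128.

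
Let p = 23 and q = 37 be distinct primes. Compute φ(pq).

For distinct primes, φ(pq) = (p−1)(q−1) = 22 × 36 = 792.

792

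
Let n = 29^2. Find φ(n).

φ(29^2) = 29^1·(29−1) = 29·28 = 812.

812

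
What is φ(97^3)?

903264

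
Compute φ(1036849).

1036849 = 11^3 · 19 · 41.
φ(11^3) = 11^3 − 11^2 = 1331 − 121 = 1210.
φ(19) = 19 − 1 = 18.
φ(41) = 41 − 1 = 40.
Since φ is multiplicative, φ(1036849) = 1210 · 18 · 40 = 871200.

871200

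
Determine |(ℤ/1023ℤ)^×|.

First factor: 1023 = 3 · 11 · 31.
φ(1023) = 1023 · (1 − 1/3) · (1 − 1/11) · (1 − 1/31)
       = 1023 · 600/1023 = 600.

600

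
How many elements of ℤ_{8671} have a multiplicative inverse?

First factor: 8671 = 13 · 23 · 29.
φ(8671) = 8671 · (1 − 1/13) · (1 − 1/23) · (1 − 1/29)
       = 8671 · 7392/8671 = 7392.

7392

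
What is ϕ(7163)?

6048

First factor: 7163 = 13 * 19 * 29.
φ(7163) = 7163 · (1 − 1/13) · (1 − 1/19) · (1 − 1/29)
       = 7163 · 6048/7163 = 6048.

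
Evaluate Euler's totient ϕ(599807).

First factor: 599807 = 13 · 29 · 37 · 43.
φ(599807) = 599807 · (1 − 1/13) · (1 − 1/29) · (1 − 1/37) · (1 − 1/43)
       = 599807 · 508032/599807 = 508032.

508032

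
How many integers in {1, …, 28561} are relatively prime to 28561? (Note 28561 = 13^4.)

26364

φ(13^4) = 13^4 − 13^3 = 28561 − 2197 = 26364.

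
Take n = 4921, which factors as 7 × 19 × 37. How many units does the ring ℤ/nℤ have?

3888

φ(4921) = 4921 · (1 − 1/7) · (1 − 1/19) · (1 − 1/37)
       = 4921 · 3888/4921 = 3888.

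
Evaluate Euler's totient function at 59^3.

201898

φ(59^3) = 59^3 − 59^2 = 205379 − 3481 = 201898.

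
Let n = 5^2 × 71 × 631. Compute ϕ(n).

φ(5^2) = 5^2 − 5^1 = 25 − 5 = 20.
φ(71) = 71 − 1 = 70.
φ(631) = 631 − 1 = 630.
Multiply: 20 · 70 · 630 = 882000.

882000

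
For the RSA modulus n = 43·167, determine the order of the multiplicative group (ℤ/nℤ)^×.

φ(pq) = (p−1)(q−1) = 42 · 166 = 6972.

6972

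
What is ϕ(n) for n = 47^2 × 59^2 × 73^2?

φ(47^2) = 47^1·(47−1) = 47·46 = 2162.
φ(59^2) = 59^1·(59−1) = 59·58 = 3422.
φ(73^2) = 73^1·(73−1) = 73·72 = 5256.
φ(40977500041) = 2162 × 3422 × 5256 = 38885801184.

38885801184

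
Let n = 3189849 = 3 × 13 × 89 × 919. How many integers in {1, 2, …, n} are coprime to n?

1938816

φ(3) = 3 − 1 = 2.
φ(13) = 13 − 1 = 12.
φ(89) = 89 − 1 = 88.
φ(919) = 919 − 1 = 918.
φ(3189849) = 2 × 12 × 88 × 918 = 1938816.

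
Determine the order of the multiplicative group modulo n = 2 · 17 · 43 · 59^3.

φ(300264098) = 300264098 · (1 − 1/2) · (1 − 1/17) · (1 − 1/43) · (1 − 1/59)
       = 300264098 · 38976/86258 = 135675456.

135675456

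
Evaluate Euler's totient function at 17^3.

4624

φ(17^3) = 17^2·(17−1) = 289·16 = 4624.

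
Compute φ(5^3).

100

φ(5^3) = 5^2·(5−1) = 25·4 = 100.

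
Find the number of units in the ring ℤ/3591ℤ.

1944

First factor: 3591 = 3**3 * 7 * 19.
φ(3591) = 3591 · (1 − 1/3) · (1 − 1/7) · (1 − 1/19)
       = 3591 · 216/399 = 1944.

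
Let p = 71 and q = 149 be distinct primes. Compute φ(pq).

For distinct primes, φ(pq) = (p−1)(q−1) = 70 × 148 = 10360.

10360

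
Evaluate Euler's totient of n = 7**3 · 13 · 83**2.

24011568

φ(7^3) = 7^3 − 7^2 = 343 − 49 = 294.
φ(13) = 13 − 1 = 12.
φ(83^2) = 83^2 − 83^1 = 6889 − 83 = 6806.
Since φ is multiplicative, φ(30718051) = 294 · 12 · 6806 = 24011568.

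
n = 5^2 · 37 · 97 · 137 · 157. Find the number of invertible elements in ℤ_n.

φ(5^2) = 5^1·(5−1) = 5·4 = 20.
φ(37) = 37 − 1 = 36.
φ(97) = 97 − 1 = 96.
φ(137) = 137 − 1 = 136.
φ(157) = 157 − 1 = 156.
Since φ is multiplicative, φ(1929895025) = 20 · 36 · 96 · 136 · 156 = 1466449920.

1466449920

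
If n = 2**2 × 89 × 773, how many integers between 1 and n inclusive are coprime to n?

135872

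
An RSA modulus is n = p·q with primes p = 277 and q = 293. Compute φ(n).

80592

φ(pq) = (p−1)(q−1) = 276 · 292 = 80592.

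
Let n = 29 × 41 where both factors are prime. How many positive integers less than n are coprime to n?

φ(1189) = 1189 · (1 − 1/29) · (1 − 1/41)
       = 1189 · 1120/1189 = 1120.

1120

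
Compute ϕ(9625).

Prime factorization: 9625 = 5**3 · 7 · 11.
φ(5^3) = 5^3 − 5^2 = 125 − 25 = 100.
φ(7) = 7 − 1 = 6.
φ(11) = 11 − 1 = 10.
φ(9625) = 100 × 6 × 10 = 6000.

6000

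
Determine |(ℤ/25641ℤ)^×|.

Factor 25641: 25641 = 3^2 · 7 · 11 · 37.
φ(25641) = 25641 · (1 − 1/3) · (1 − 1/7) · (1 − 1/11) · (1 − 1/37)
       = 25641 · 4320/8547 = 12960.

12960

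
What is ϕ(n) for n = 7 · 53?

φ(7) = 7 − 1 = 6.
φ(53) = 53 − 1 = 52.
φ(371) = 6 × 52 = 312.

312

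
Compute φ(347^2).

φ(120409) = 120409 · (1 − 1/347)
       = 120409 · 346/347 = 120062.

120062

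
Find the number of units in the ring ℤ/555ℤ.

288

Factor 555: 555 = 3 × 5 × 37.
φ(3) = 3 − 1 = 2.
φ(5) = 5 − 1 = 4.
φ(37) = 37 − 1 = 36.
Multiply: 2 · 4 · 36 = 288.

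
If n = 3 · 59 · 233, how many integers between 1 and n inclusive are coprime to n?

φ(41241) = 41241 · (1 − 1/3) · (1 − 1/59) · (1 − 1/233)
       = 41241 · 26912/41241 = 26912.

26912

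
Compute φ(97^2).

φ(9409) = 9409 · (1 − 1/97)
       = 9409 · 96/97 = 9312.

9312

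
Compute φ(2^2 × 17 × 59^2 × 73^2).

φ(1261416932) = 1261416932 · (1 − 1/2) · (1 − 1/17) · (1 − 1/59) · (1 − 1/73)
       = 1261416932 · 66816/146438 = 575553024.

575553024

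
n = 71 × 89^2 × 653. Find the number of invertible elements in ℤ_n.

357452480

φ(71) = 71 − 1 = 70.
φ(89^2) = 89^1·(89−1) = 89·88 = 7832.
φ(653) = 653 − 1 = 652.
φ(367241323) = 70 × 7832 × 652 = 357452480.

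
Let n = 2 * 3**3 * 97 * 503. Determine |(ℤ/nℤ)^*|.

φ(2634714) = 2634714 · (1 − 1/2) · (1 − 1/3) · (1 − 1/97) · (1 − 1/503)
       = 2634714 · 96384/292746 = 867456.

867456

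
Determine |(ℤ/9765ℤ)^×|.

9765 = 3^2 * 5 * 7 * 31.
φ(3^2) = 3^2 − 3^1 = 9 − 3 = 6.
φ(5) = 5 − 1 = 4.
φ(7) = 7 − 1 = 6.
φ(31) = 31 − 1 = 30.
Multiply: 6 · 4 · 6 · 30 = 4320.

4320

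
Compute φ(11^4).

φ(14641) = 14641 · (1 − 1/11)
       = 14641 · 10/11 = 13310.

13310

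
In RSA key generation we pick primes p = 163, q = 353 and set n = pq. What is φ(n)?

φ(57539) = 57539 · (1 − 1/163) · (1 − 1/353)
       = 57539 · 57024/57539 = 57024.

57024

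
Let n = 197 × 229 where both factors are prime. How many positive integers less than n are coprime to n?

44688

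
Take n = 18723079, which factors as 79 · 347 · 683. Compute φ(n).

φ(18723079) = 18723079 · (1 − 1/79) · (1 − 1/347) · (1 − 1/683)
       = 18723079 · 18405816/18723079 = 18405816.

18405816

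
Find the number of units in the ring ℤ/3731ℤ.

First factor: 3731 = 7 · 13 · 41.
φ(3731) = 3731 · (1 − 1/7) · (1 − 1/13) · (1 − 1/41)
       = 3731 · 2880/3731 = 2880.

2880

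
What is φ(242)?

110

242 = 2 × 11^2.
φ(2) = 2 − 1 = 1.
φ(11^2) = 11^1·(11−1) = 11·10 = 110.
Since φ is multiplicative, φ(242) = 1 · 110 = 110.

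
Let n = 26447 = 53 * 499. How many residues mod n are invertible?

25896

φ(26447) = 26447 · (1 − 1/53) · (1 − 1/499)
       = 26447 · 25896/26447 = 25896.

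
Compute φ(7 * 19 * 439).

47304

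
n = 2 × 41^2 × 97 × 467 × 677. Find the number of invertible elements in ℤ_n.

49596119040

φ(2) = 2 − 1 = 1.
φ(41^2) = 41^1·(41−1) = 41·40 = 1640.
φ(97) = 97 − 1 = 96.
φ(467) = 467 − 1 = 466.
φ(677) = 677 − 1 = 676.
Multiply: 1 · 1640 · 96 · 466 · 676 = 49596119040.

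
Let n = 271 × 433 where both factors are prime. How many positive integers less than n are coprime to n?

116640

For distinct primes, φ(pq) = (p−1)(q−1) = 270 × 432 = 116640.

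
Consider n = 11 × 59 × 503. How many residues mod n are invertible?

291160

φ(326447) = 326447 · (1 − 1/11) · (1 − 1/59) · (1 − 1/503)
       = 326447 · 291160/326447 = 291160.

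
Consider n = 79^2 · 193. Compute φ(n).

φ(79^2) = 79^1·(79−1) = 79·78 = 6162.
φ(193) = 193 − 1 = 192.
Multiply: 6162 · 192 = 1183104.

1183104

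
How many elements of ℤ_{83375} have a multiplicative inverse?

61600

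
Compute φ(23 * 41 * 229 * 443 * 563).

φ(23) = 23 − 1 = 22.
φ(41) = 41 − 1 = 40.
φ(229) = 229 − 1 = 228.
φ(443) = 443 − 1 = 442.
φ(563) = 563 − 1 = 562.
Multiply: 22 · 40 · 228 · 442 · 562 = 49839778560.

49839778560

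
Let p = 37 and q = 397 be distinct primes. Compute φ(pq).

φ(n) = (p − 1)(q − 1) = (37−1)(397−1) = 36·396 = 14256.

14256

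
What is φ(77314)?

Prime factorization: 77314 = 2 * 29 * 31 * 43.
φ(77314) = 77314 · (1 − 1/2) · (1 − 1/29) · (1 − 1/31) · (1 − 1/43)
       = 77314 · 35280/77314 = 35280.

35280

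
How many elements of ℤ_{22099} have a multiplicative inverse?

16800

Prime factorization: 22099 = 7^2 · 11 · 41.
φ(22099) = 22099 · (1 − 1/7) · (1 − 1/11) · (1 − 1/41)
       = 22099 · 2400/3157 = 16800.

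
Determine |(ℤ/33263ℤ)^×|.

Prime factorization: 33263 = 29 · 31 · 37.
φ(33263) = 33263 · (1 − 1/29) · (1 − 1/31) · (1 − 1/37)
       = 33263 · 30240/33263 = 30240.

30240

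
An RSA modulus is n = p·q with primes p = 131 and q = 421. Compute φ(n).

54600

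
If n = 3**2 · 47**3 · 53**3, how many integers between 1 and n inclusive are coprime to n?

89055322512

φ(139111710939) = 139111710939 · (1 − 1/3) · (1 − 1/47) · (1 − 1/53)
       = 139111710939 · 4784/7473 = 89055322512.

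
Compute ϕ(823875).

823875 = 3 × 5**3 × 13**3.
φ(823875) = 823875 · (1 − 1/3) · (1 − 1/5) · (1 − 1/13)
       = 823875 · 96/195 = 405600.

405600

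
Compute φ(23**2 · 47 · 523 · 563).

φ(7320885487) = 7320885487 · (1 − 1/23) · (1 − 1/47) · (1 − 1/523) · (1 − 1/563)
       = 7320885487 · 296884368/318299369 = 6828340464.

6828340464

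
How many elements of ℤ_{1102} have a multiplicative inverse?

504

Prime factorization: 1102 = 2 * 19 * 29.
φ(1102) = 1102 · (1 − 1/2) · (1 − 1/19) · (1 − 1/29)
       = 1102 · 504/1102 = 504.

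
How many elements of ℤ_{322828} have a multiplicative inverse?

Prime factorization: 322828 = 2^2 · 11^2 · 23 · 29.
φ(2^2) = 2^2 − 2^1 = 4 − 2 = 2.
φ(11^2) = 11^2 − 11^1 = 121 − 11 = 110.
φ(23) = 23 − 1 = 22.
φ(29) = 29 − 1 = 28.
Since φ is multiplicative, φ(322828) = 2 · 110 · 22 · 28 = 135520.

135520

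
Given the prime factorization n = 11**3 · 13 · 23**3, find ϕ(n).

168983760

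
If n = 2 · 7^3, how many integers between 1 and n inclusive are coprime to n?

φ(686) = 686 · (1 − 1/2) · (1 − 1/7)
       = 686 · 6/14 = 294.

294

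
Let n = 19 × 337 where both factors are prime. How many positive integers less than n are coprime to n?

6048

For distinct primes, φ(pq) = (p−1)(q−1) = 18 × 336 = 6048.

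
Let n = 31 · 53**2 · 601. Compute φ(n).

49608000

φ(52334479) = 52334479 · (1 − 1/31) · (1 − 1/53) · (1 − 1/601)
       = 52334479 · 936000/987443 = 49608000.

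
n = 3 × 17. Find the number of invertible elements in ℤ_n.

φ(51) = 51 · (1 − 1/3) · (1 − 1/17)
       = 51 · 32/51 = 32.

32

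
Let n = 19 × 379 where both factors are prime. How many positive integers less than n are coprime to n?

6804

φ(pq) = (p−1)(q−1) = 18 · 378 = 6804.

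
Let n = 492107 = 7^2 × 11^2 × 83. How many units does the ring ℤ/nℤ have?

378840

φ(492107) = 492107 · (1 − 1/7) · (1 − 1/11) · (1 − 1/83)
       = 492107 · 4920/6391 = 378840.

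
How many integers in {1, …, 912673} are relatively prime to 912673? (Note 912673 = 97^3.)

φ(912673) = 912673 · (1 − 1/97)
       = 912673 · 96/97 = 903264.

903264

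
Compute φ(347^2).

φ(347^2) = 347^2 − 347^1 = 120409 − 347 = 120062.

120062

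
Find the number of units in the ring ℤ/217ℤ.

180

First factor: 217 = 7 × 31.
φ(7) = 7 − 1 = 6.
φ(31) = 31 − 1 = 30.
Multiply: 6 · 30 = 180.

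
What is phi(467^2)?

217622

φ(467^2) = 467^2 − 467^1 = 218089 − 467 = 217622.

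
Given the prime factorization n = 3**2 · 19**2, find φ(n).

φ(3249) = 3249 · (1 − 1/3) · (1 − 1/19)
       = 3249 · 36/57 = 2052.

2052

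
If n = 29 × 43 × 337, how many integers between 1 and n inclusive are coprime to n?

395136

φ(29) = 29 − 1 = 28.
φ(43) = 43 − 1 = 42.
φ(337) = 337 − 1 = 336.
φ(420239) = 28 × 42 × 336 = 395136.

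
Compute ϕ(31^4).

φ(923521) = 923521 · (1 − 1/31)
       = 923521 · 30/31 = 893730.

893730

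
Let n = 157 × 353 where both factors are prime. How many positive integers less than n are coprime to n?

54912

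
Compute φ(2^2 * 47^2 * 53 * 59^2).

769429856

φ(1630180148) = 1630180148 · (1 − 1/2) · (1 − 1/47) · (1 − 1/53) · (1 − 1/59)
       = 1630180148 · 138736/293938 = 769429856.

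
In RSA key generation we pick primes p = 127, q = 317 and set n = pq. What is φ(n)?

For distinct primes, φ(pq) = (p−1)(q−1) = 126 × 316 = 39816.

39816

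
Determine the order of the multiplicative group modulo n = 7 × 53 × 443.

137904

φ(164353) = 164353 · (1 − 1/7) · (1 − 1/53) · (1 − 1/443)
       = 164353 · 137904/164353 = 137904.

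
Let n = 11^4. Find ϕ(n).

φ(14641) = 14641 · (1 − 1/11)
       = 14641 · 10/11 = 13310.

13310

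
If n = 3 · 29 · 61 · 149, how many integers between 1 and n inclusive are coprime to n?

497280

φ(3) = 3 − 1 = 2.
φ(29) = 29 − 1 = 28.
φ(61) = 61 − 1 = 60.
φ(149) = 149 − 1 = 148.
φ(790743) = 2 × 28 × 60 × 148 = 497280.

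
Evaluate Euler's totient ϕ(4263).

2352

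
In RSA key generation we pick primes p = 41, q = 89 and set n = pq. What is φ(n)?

3520

φ(41) = 41 − 1 = 40.
φ(89) = 89 − 1 = 88.
φ(3649) = 40 × 88 = 3520.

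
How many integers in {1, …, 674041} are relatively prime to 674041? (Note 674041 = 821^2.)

673220

φ(821^2) = 821^2 − 821^1 = 674041 − 821 = 673220.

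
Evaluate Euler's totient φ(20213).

17920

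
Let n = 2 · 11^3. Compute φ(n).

1210

φ(2662) = 2662 · (1 − 1/2) · (1 − 1/11)
       = 2662 · 10/22 = 1210.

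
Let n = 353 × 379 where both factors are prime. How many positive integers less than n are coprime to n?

φ(n) = (p − 1)(q − 1) = (353−1)(379−1) = 352·378 = 133056.

133056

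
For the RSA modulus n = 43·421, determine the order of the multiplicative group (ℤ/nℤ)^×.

φ(pq) = (p−1)(q−1) = 42 · 420 = 17640.

17640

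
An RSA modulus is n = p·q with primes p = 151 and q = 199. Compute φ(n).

For distinct primes, φ(pq) = (p−1)(q−1) = 150 × 198 = 29700.

29700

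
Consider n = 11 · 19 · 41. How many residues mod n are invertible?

7200

φ(11) = 11 − 1 = 10.
φ(19) = 19 − 1 = 18.
φ(41) = 41 − 1 = 40.
Since φ is multiplicative, φ(8569) = 10 · 18 · 40 = 7200.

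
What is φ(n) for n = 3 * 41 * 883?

φ(108609) = 108609 · (1 − 1/3) · (1 − 1/41) · (1 − 1/883)
       = 108609 · 70560/108609 = 70560.

70560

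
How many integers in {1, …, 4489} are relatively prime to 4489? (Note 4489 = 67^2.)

4422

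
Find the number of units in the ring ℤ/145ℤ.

112

145 = 5 · 29.
φ(145) = 145 · (1 − 1/5) · (1 − 1/29)
       = 145 · 112/145 = 112.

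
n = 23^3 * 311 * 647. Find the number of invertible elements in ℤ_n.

2330625880

φ(23^3) = 23^2·(23−1) = 529·22 = 11638.
φ(311) = 311 − 1 = 310.
φ(647) = 647 − 1 = 646.
Since φ is multiplicative, φ(2448207239) = 11638 · 310 · 646 = 2330625880.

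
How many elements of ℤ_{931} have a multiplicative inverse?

756

First factor: 931 = 7**2 · 19.
φ(931) = 931 · (1 − 1/7) · (1 − 1/19)
       = 931 · 108/133 = 756.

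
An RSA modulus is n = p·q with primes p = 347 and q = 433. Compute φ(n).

149472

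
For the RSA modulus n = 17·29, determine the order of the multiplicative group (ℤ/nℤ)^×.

448

φ(n) = (p − 1)(q − 1) = (17−1)(29−1) = 16·28 = 448.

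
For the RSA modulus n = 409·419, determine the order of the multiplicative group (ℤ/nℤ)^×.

170544

φ(pq) = (p−1)(q−1) = 408 · 418 = 170544.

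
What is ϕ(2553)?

1584

First factor: 2553 = 3 * 23 * 37.
φ(2553) = 2553 · (1 − 1/3) · (1 − 1/23) · (1 − 1/37)
       = 2553 · 1584/2553 = 1584.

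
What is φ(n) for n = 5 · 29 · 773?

φ(112085) = 112085 · (1 − 1/5) · (1 − 1/29) · (1 − 1/773)
       = 112085 · 86464/112085 = 86464.

86464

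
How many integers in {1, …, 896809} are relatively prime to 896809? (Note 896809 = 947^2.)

895862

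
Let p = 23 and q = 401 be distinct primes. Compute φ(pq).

8800

φ(pq) = (p−1)(q−1) = 22 · 400 = 8800.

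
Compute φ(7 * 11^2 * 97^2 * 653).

φ(7) = 7 − 1 = 6.
φ(11^2) = 11^1·(11−1) = 11·10 = 110.
φ(97^2) = 97^2 − 97^1 = 9409 − 97 = 9312.
φ(653) = 653 − 1 = 652.
Since φ is multiplicative, φ(5204033219) = 6 · 110 · 9312 · 652 = 4007139840.

4007139840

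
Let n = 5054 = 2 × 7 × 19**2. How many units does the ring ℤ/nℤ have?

2052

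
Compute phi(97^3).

φ(912673) = 912673 · (1 − 1/97)
       = 912673 · 96/97 = 903264.

903264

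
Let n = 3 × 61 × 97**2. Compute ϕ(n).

φ(3) = 3 − 1 = 2.
φ(61) = 61 − 1 = 60.
φ(97^2) = 97^1·(97−1) = 97·96 = 9312.
φ(1721847) = 2 × 60 × 9312 = 1117440.

1117440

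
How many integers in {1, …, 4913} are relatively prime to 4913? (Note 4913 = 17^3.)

φ(4913) = 4913 · (1 − 1/17)
       = 4913 · 16/17 = 4624.

4624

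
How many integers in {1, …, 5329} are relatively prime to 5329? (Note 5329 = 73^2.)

5256

φ(5329) = 5329 · (1 − 1/73)
       = 5329 · 72/73 = 5256.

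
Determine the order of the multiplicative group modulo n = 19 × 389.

6984

φ(7391) = 7391 · (1 − 1/19) · (1 − 1/389)
       = 7391 · 6984/7391 = 6984.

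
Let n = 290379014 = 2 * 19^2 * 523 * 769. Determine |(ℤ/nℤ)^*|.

φ(290379014) = 290379014 · (1 − 1/2) · (1 − 1/19) · (1 − 1/523) · (1 − 1/769)
       = 290379014 · 7216128/15283106 = 137106432.

137106432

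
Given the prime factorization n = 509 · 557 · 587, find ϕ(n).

165514528

φ(509) = 509 − 1 = 508.
φ(557) = 557 − 1 = 556.
φ(587) = 587 − 1 = 586.
Since φ is multiplicative, φ(166422131) = 508 · 556 · 586 = 165514528.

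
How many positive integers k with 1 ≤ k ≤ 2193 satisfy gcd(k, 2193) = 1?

2193 = 3 · 17 · 43.
φ(3) = 3 − 1 = 2.
φ(17) = 17 − 1 = 16.
φ(43) = 43 − 1 = 42.
φ(2193) = 2 × 16 × 42 = 1344.

1344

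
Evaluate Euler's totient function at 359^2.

φ(359^2) = 359^1·(359−1) = 359·358 = 128522.

128522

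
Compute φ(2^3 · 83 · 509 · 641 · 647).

φ(2^3) = 2^2·(2−1) = 4·1 = 4.
φ(83) = 83 − 1 = 82.
φ(509) = 509 − 1 = 508.
φ(641) = 641 − 1 = 640.
φ(647) = 647 − 1 = 646.
Multiply: 4 · 82 · 508 · 640 · 646 = 68889026560.

68889026560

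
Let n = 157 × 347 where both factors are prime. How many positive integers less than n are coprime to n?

φ(157) = 157 − 1 = 156.
φ(347) = 347 − 1 = 346.
φ(54479) = 156 × 346 = 53976.

53976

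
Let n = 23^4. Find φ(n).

267674

φ(279841) = 279841 · (1 − 1/23)
       = 279841 · 22/23 = 267674.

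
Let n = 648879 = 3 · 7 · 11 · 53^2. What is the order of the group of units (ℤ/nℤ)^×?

330720

φ(648879) = 648879 · (1 − 1/3) · (1 − 1/7) · (1 − 1/11) · (1 − 1/53)
       = 648879 · 6240/12243 = 330720.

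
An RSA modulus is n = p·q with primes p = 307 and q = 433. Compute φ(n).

For distinct primes, φ(pq) = (p−1)(q−1) = 306 × 432 = 132192.

132192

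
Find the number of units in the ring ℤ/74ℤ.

36

Factor 74: 74 = 2 · 37.
φ(74) = 74 · (1 − 1/2) · (1 − 1/37)
       = 74 · 36/74 = 36.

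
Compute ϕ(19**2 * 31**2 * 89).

27989280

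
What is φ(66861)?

Factor 66861: 66861 = 3**2 × 17 × 19 × 23.
φ(3^2) = 3^2 − 3^1 = 9 − 3 = 6.
φ(17) = 17 − 1 = 16.
φ(19) = 19 − 1 = 18.
φ(23) = 23 − 1 = 22.
φ(66861) = 6 × 16 × 18 × 22 = 38016.

38016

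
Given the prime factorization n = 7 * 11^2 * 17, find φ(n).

10560

φ(14399) = 14399 · (1 − 1/7) · (1 − 1/11) · (1 − 1/17)
       = 14399 · 960/1309 = 10560.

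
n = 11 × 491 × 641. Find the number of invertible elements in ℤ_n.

3136000

φ(11) = 11 − 1 = 10.
φ(491) = 491 − 1 = 490.
φ(641) = 641 − 1 = 640.
Multiply: 10 · 490 · 640 = 3136000.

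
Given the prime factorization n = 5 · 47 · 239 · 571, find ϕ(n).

24961440

φ(5) = 5 − 1 = 4.
φ(47) = 47 − 1 = 46.
φ(239) = 239 − 1 = 238.
φ(571) = 571 − 1 = 570.
φ(32070215) = 4 × 46 × 238 × 570 = 24961440.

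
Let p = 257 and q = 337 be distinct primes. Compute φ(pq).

86016

φ(pq) = (p−1)(q−1) = 256 · 336 = 86016.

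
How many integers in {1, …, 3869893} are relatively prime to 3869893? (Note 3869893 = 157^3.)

3845244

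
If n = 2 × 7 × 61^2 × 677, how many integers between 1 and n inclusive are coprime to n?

φ(2) = 2 − 1 = 1.
φ(7) = 7 − 1 = 6.
φ(61^2) = 61^1·(61−1) = 61·60 = 3660.
φ(677) = 677 − 1 = 676.
φ(35267638) = 1 × 6 × 3660 × 676 = 14844960.

14844960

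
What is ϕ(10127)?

Prime factorization: 10127 = 13 × 19 × 41.
φ(13) = 13 − 1 = 12.
φ(19) = 19 − 1 = 18.
φ(41) = 41 − 1 = 40.
Multiply: 12 · 18 · 40 = 8640.

8640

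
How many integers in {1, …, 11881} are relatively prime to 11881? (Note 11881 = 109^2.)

11772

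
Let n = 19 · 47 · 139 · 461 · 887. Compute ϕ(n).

46569435840

φ(50756399189) = 50756399189 · (1 − 1/19) · (1 − 1/47) · (1 − 1/139) · (1 − 1/461) · (1 − 1/887)
       = 50756399189 · 46569435840/50756399189 = 46569435840.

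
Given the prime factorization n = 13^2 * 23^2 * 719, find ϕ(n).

56676048

φ(13^2) = 13^1·(13−1) = 13·12 = 156.
φ(23^2) = 23^1·(23−1) = 23·22 = 506.
φ(719) = 719 − 1 = 718.
φ(64279319) = 156 × 506 × 718 = 56676048.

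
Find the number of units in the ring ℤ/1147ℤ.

Factor 1147: 1147 = 31 * 37.
φ(1147) = 1147 · (1 − 1/31) · (1 − 1/37)
       = 1147 · 1080/1147 = 1080.

1080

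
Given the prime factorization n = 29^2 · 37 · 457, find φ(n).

φ(29^2) = 29^1·(29−1) = 29·28 = 812.
φ(37) = 37 − 1 = 36.
φ(457) = 457 − 1 = 456.
φ(14220469) = 812 × 36 × 456 = 13329792.

13329792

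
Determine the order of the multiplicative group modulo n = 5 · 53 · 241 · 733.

φ(46813045) = 46813045 · (1 − 1/5) · (1 − 1/53) · (1 − 1/241) · (1 − 1/733)
       = 46813045 · 36541440/46813045 = 36541440.

36541440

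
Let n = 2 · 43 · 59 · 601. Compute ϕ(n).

1461600

φ(2) = 2 − 1 = 1.
φ(43) = 43 − 1 = 42.
φ(59) = 59 − 1 = 58.
φ(601) = 601 − 1 = 600.
Since φ is multiplicative, φ(3049474) = 1 · 42 · 58 · 600 = 1461600.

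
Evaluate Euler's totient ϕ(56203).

45360

First factor: 56203 = 7**2 · 31 · 37.
φ(56203) = 56203 · (1 − 1/7) · (1 − 1/31) · (1 − 1/37)
       = 56203 · 6480/8029 = 45360.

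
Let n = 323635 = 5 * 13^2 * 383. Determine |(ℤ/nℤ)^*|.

φ(323635) = 323635 · (1 − 1/5) · (1 − 1/13) · (1 − 1/383)
       = 323635 · 18336/24895 = 238368.

238368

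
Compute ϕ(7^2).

φ(7^2) = 7^1·(7−1) = 7·6 = 42.

42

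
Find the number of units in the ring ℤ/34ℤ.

16

First factor: 34 = 2 * 17.
φ(2) = 2 − 1 = 1.
φ(17) = 17 − 1 = 16.
Since φ is multiplicative, φ(34) = 1 · 16 = 16.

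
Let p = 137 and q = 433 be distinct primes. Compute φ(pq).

φ(n) = (p − 1)(q − 1) = (137−1)(433−1) = 136·432 = 58752.

58752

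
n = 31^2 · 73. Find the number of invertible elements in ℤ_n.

φ(31^2) = 31^2 − 31^1 = 961 − 31 = 930.
φ(73) = 73 − 1 = 72.
Multiply: 930 · 72 = 66960.

66960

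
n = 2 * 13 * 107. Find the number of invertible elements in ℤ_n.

1272

φ(2782) = 2782 · (1 − 1/2) · (1 − 1/13) · (1 − 1/107)
       = 2782 · 1272/2782 = 1272.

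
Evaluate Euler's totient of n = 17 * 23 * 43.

φ(16813) = 16813 · (1 − 1/17) · (1 − 1/23) · (1 − 1/43)
       = 16813 · 14784/16813 = 14784.

14784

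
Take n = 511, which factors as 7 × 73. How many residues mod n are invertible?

φ(511) = 511 · (1 − 1/7) · (1 − 1/73)
       = 511 · 432/511 = 432.

432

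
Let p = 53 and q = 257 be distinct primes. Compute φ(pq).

For distinct primes, φ(pq) = (p−1)(q−1) = 52 × 256 = 13312.

13312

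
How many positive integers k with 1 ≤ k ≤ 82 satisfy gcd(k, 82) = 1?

Prime factorization: 82 = 2 · 41.
φ(82) = 82 · (1 − 1/2) · (1 − 1/41)
       = 82 · 40/82 = 40.

40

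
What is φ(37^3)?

φ(37^3) = 37^2·(37−1) = 1369·36 = 49284.

49284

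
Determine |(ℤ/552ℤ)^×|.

First factor: 552 = 2**3 × 3 × 23.
φ(552) = 552 · (1 − 1/2) · (1 − 1/3) · (1 − 1/23)
       = 552 · 44/138 = 176.

176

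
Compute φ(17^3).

φ(4913) = 4913 · (1 − 1/17)
       = 4913 · 16/17 = 4624.

4624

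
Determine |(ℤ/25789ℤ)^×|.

25789 = 17 * 37 * 41.
φ(17) = 17 − 1 = 16.
φ(37) = 37 − 1 = 36.
φ(41) = 41 − 1 = 40.
Since φ is multiplicative, φ(25789) = 16 · 36 · 40 = 23040.

23040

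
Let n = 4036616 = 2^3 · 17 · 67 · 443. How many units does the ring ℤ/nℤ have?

φ(2^3) = 2^3 − 2^2 = 8 − 4 = 4.
φ(17) = 17 − 1 = 16.
φ(67) = 67 − 1 = 66.
φ(443) = 443 − 1 = 442.
φ(4036616) = 4 × 16 × 66 × 442 = 1867008.

1867008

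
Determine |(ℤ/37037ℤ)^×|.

25920

Factor 37037: 37037 = 7 · 11 · 13 · 37.
φ(7) = 7 − 1 = 6.
φ(11) = 11 − 1 = 10.
φ(13) = 13 − 1 = 12.
φ(37) = 37 − 1 = 36.
φ(37037) = 6 × 10 × 12 × 36 = 25920.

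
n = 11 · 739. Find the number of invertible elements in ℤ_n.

φ(8129) = 8129 · (1 − 1/11) · (1 − 1/739)
       = 8129 · 7380/8129 = 7380.

7380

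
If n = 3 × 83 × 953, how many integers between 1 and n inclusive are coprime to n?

φ(3) = 3 − 1 = 2.
φ(83) = 83 − 1 = 82.
φ(953) = 953 − 1 = 952.
Since φ is multiplicative, φ(237297) = 2 · 82 · 952 = 156128.

156128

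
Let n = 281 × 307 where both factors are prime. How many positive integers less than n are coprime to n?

85680

For distinct primes, φ(pq) = (p−1)(q−1) = 280 × 306 = 85680.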